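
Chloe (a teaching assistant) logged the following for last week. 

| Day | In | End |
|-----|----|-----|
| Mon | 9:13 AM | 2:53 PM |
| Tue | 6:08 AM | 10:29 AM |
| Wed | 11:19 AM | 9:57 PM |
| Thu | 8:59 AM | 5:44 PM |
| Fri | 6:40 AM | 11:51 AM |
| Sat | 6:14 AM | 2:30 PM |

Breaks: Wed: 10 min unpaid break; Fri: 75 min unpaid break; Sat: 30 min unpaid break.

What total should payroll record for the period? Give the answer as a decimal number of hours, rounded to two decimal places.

40.93 hours

Mon: 9:13 AM–2:53 PM = 5 h 40 min
Tue: 6:08 AM–10:29 AM = 4 h 21 min
Wed: 11:19 AM–9:57 PM = 10 h 38 min; less 10 min break → 10 h 28 min
Thu: 8:59 AM–5:44 PM = 8 h 45 min
Fri: 6:40 AM–11:51 AM = 5 h 11 min; less 75 min break → 3 h 56 min
Sat: 6:14 AM–2:30 PM = 8 h 16 min; less 30 min break → 7 h 46 min
Total: 5 h 40 min + 4 h 21 min + 10 h 28 min + 8 h 45 min + 3 h 56 min + 7 h 46 min = 40 h 56 min.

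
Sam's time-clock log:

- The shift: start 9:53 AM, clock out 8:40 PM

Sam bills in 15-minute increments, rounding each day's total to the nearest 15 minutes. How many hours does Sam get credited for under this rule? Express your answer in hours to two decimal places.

10.75 hours

The shift: 9:53 AM–8:40 PM = 10 h 47 min → rounds to 10 h 45 min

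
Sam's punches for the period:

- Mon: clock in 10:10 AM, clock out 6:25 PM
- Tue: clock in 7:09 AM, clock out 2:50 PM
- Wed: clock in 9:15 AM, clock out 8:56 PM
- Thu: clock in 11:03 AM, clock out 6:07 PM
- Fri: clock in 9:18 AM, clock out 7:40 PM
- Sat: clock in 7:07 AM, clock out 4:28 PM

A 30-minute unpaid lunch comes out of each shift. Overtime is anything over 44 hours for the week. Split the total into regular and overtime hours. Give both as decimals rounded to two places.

Regular 44.00 hours, overtime 7.40 hours

Mon: 10:10 AM–6:25 PM = 8 h 15 min; less 30 min break → 7 h 45 min
Tue: 7:09 AM–2:50 PM = 7 h 41 min; less 30 min break → 7 h 11 min
Wed: 9:15 AM–8:56 PM = 11 h 41 min; less 30 min break → 11 h 11 min
Thu: 11:03 AM–6:07 PM = 7 h 4 min; less 30 min break → 6 h 34 min
Fri: 9:18 AM–7:40 PM = 10 h 22 min; less 30 min break → 9 h 52 min
Sat: 7:07 AM–4:28 PM = 9 h 21 min; less 30 min break → 8 h 51 min
Total worked: 51 h 24 min = 51.40 h.
Threshold 44 h → overtime 7 h 24 min, regular 44 h 0 min.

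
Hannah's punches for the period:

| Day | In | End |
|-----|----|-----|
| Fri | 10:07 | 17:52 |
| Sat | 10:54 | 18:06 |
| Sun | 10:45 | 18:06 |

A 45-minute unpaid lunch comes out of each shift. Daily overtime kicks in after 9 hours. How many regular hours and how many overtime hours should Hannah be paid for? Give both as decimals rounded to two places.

Regular 20.05 hours, overtime 0.00 hours

Fri: 10:07–17:52 = 7 h 45 min; less 45 min break → 7 h 0 min
Sat: 10:54–18:06 = 7 h 12 min; less 45 min break → 6 h 27 min
Sun: 10:45–18:06 = 7 h 21 min; less 45 min break → 6 h 36 min
Fri reg 7 h 0 min / OT 0 h 0 min; Sat reg 6 h 27 min / OT 0 h 0 min; Sun reg 6 h 36 min / OT 0 h 0 min.
Totals: regular 20 h 3 min, overtime 0 h 0 min.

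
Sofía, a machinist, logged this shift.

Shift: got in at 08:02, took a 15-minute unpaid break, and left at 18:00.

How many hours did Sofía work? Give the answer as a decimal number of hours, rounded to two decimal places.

9.72 hours

Shift: 08:02–18:00 = 9 h 58 min; less 15 min break → 9 h 43 min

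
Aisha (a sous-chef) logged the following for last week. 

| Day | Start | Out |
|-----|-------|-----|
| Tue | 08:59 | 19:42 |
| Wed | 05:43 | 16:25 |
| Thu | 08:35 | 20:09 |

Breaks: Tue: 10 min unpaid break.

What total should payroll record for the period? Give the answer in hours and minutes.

Tue: 08:59–19:42 = 10 h 43 min; less 10 min break → 10 h 33 min
Wed: 05:43–16:25 = 10 h 42 min
Thu: 08:35–20:09 = 11 h 34 min
Total: 10 h 33 min + 10 h 42 min + 11 h 34 min = 32 h 49 min.

32 h 49 min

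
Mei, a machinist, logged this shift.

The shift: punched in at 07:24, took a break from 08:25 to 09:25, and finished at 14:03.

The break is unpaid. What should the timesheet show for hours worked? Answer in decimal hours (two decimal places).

The shift: 07:24–14:03 = 6 h 39 min; less 60 min break → 5 h 39 min

5.65 hours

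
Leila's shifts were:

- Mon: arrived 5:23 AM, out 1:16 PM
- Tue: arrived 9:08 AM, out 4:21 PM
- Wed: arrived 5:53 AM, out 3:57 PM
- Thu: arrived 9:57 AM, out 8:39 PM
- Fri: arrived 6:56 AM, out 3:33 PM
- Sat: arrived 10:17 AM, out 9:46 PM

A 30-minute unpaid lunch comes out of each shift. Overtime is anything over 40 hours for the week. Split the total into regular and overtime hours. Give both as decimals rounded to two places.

Mon: 5:23 AM–1:16 PM = 7 h 53 min; less 30 min break → 7 h 23 min
Tue: 9:08 AM–4:21 PM = 7 h 13 min; less 30 min break → 6 h 43 min
Wed: 5:53 AM–3:57 PM = 10 h 4 min; less 30 min break → 9 h 34 min
Thu: 9:57 AM–8:39 PM = 10 h 42 min; less 30 min break → 10 h 12 min
Fri: 6:56 AM–3:33 PM = 8 h 37 min; less 30 min break → 8 h 7 min
Sat: 10:17 AM–9:46 PM = 11 h 29 min; less 30 min break → 10 h 59 min
Total worked: 52 h 58 min = 52.97 h.
Threshold 40 h → overtime 12 h 58 min, regular 40 h 0 min.

Regular 40.00 hours, overtime 12.97 hours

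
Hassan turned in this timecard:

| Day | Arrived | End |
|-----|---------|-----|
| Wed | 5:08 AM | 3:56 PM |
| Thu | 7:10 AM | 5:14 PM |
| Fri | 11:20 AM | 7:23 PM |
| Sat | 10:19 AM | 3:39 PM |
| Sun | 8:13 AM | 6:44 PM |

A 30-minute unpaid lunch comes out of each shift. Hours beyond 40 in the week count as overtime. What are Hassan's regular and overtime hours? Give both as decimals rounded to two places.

Wed: 5:08 AM–3:56 PM = 10 h 48 min; less 30 min break → 10 h 18 min
Thu: 7:10 AM–5:14 PM = 10 h 4 min; less 30 min break → 9 h 34 min
Fri: 11:20 AM–7:23 PM = 8 h 3 min; less 30 min break → 7 h 33 min
Sat: 10:19 AM–3:39 PM = 5 h 20 min; less 30 min break → 4 h 50 min
Sun: 8:13 AM–6:44 PM = 10 h 31 min; less 30 min break → 10 h 1 min
Total worked: 42 h 16 min = 42.27 h.
Threshold 40 h → overtime 2 h 16 min, regular 40 h 0 min.

Regular 40.00 hours, overtime 2.27 hours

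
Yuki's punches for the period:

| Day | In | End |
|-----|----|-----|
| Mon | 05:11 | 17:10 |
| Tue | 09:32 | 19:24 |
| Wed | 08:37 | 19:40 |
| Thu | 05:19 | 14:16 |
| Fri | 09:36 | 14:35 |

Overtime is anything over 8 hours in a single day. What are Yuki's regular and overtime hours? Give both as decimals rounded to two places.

Mon: 05:11–17:10 = 11 h 59 min
Tue: 09:32–19:24 = 9 h 52 min
Wed: 08:37–19:40 = 11 h 3 min
Thu: 05:19–14:16 = 8 h 57 min
Fri: 09:36–14:35 = 4 h 59 min
Mon reg 8 h 0 min / OT 3 h 59 min; Tue reg 8 h 0 min / OT 1 h 52 min; Wed reg 8 h 0 min / OT 3 h 3 min; Thu reg 8 h 0 min / OT 0 h 57 min; Fri reg 4 h 59 min / OT 0 h 0 min.
Totals: regular 36 h 59 min, overtime 9 h 51 min.

Regular 36.98 hours, overtime 9.85 hours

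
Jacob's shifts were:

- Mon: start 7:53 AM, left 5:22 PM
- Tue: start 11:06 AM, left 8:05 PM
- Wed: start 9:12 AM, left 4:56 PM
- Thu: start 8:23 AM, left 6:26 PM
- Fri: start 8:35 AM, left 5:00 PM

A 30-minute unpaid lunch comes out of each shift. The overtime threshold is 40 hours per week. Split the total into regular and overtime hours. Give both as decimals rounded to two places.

Regular 40.00 hours, overtime 2.17 hours

Mon: 7:53 AM–5:22 PM = 9 h 29 min; less 30 min break → 8 h 59 min
Tue: 11:06 AM–8:05 PM = 8 h 59 min; less 30 min break → 8 h 29 min
Wed: 9:12 AM–4:56 PM = 7 h 44 min; less 30 min break → 7 h 14 min
Thu: 8:23 AM–6:26 PM = 10 h 3 min; less 30 min break → 9 h 33 min
Fri: 8:35 AM–5:00 PM = 8 h 25 min; less 30 min break → 7 h 55 min
Total worked: 42 h 10 min = 42.17 h.
Threshold 40 h → overtime 2 h 10 min, regular 40 h 0 min.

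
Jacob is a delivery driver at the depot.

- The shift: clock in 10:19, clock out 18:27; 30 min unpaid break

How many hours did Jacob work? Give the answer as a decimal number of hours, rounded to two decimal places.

The shift: 10:19–18:27 = 8 h 8 min; less 30 min break → 7 h 38 min

7.63 hours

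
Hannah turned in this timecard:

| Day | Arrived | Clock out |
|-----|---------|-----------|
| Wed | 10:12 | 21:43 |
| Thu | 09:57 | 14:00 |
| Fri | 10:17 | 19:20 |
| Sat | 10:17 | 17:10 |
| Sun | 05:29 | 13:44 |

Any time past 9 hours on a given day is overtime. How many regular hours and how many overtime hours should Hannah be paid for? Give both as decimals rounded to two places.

Regular 37.18 hours, overtime 2.57 hours

Wed: 10:12–21:43 = 11 h 31 min
Thu: 09:57–14:00 = 4 h 3 min
Fri: 10:17–19:20 = 9 h 3 min
Sat: 10:17–17:10 = 6 h 53 min
Sun: 05:29–13:44 = 8 h 15 min
Wed reg 9 h 0 min / OT 2 h 31 min; Thu reg 4 h 3 min / OT 0 h 0 min; Fri reg 9 h 0 min / OT 0 h 3 min; Sat reg 6 h 53 min / OT 0 h 0 min; Sun reg 8 h 15 min / OT 0 h 0 min.
Totals: regular 37 h 11 min, overtime 2 h 34 min.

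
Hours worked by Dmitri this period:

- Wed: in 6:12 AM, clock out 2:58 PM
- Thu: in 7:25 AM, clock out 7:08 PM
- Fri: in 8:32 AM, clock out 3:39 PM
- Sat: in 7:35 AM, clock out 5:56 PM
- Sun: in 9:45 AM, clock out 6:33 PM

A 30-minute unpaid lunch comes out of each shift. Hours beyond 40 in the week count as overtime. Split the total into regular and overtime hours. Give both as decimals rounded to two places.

Wed: 6:12 AM–2:58 PM = 8 h 46 min; less 30 min break → 8 h 16 min
Thu: 7:25 AM–7:08 PM = 11 h 43 min; less 30 min break → 11 h 13 min
Fri: 8:32 AM–3:39 PM = 7 h 7 min; less 30 min break → 6 h 37 min
Sat: 7:35 AM–5:56 PM = 10 h 21 min; less 30 min break → 9 h 51 min
Sun: 9:45 AM–6:33 PM = 8 h 48 min; less 30 min break → 8 h 18 min
Total worked: 44 h 15 min = 44.25 h.
Threshold 40 h → overtime 4 h 15 min, regular 40 h 0 min.

Regular 40.00 hours, overtime 4.25 hours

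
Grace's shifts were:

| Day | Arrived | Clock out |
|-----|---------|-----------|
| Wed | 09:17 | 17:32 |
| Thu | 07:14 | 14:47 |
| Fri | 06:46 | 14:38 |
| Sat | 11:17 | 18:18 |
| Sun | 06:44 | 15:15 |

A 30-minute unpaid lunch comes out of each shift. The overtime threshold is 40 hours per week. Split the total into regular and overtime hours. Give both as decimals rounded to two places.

Wed: 09:17–17:32 = 8 h 15 min; less 30 min break → 7 h 45 min
Thu: 07:14–14:47 = 7 h 33 min; less 30 min break → 7 h 3 min
Fri: 06:46–14:38 = 7 h 52 min; less 30 min break → 7 h 22 min
Sat: 11:17–18:18 = 7 h 1 min; less 30 min break → 6 h 31 min
Sun: 06:44–15:15 = 8 h 31 min; less 30 min break → 8 h 1 min
Total worked: 36 h 42 min = 36.70 h.
Threshold 40 h → overtime 0 h 0 min, regular 36 h 42 min.

Regular 36.70 hours, overtime 0.00 hours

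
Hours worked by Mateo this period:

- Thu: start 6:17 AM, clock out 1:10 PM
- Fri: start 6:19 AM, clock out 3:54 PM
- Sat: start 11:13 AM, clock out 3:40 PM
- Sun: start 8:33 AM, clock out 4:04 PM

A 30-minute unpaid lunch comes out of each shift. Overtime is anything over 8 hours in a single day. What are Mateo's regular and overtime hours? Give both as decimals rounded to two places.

Thu: 6:17 AM–1:10 PM = 6 h 53 min; less 30 min break → 6 h 23 min
Fri: 6:19 AM–3:54 PM = 9 h 35 min; less 30 min break → 9 h 5 min
Sat: 11:13 AM–3:40 PM = 4 h 27 min; less 30 min break → 3 h 57 min
Sun: 8:33 AM–4:04 PM = 7 h 31 min; less 30 min break → 7 h 1 min
Thu reg 6 h 23 min / OT 0 h 0 min; Fri reg 8 h 0 min / OT 1 h 5 min; Sat reg 3 h 57 min / OT 0 h 0 min; Sun reg 7 h 1 min / OT 0 h 0 min.
Totals: regular 25 h 21 min, overtime 1 h 5 min.

Regular 25.35 hours, overtime 1.08 hours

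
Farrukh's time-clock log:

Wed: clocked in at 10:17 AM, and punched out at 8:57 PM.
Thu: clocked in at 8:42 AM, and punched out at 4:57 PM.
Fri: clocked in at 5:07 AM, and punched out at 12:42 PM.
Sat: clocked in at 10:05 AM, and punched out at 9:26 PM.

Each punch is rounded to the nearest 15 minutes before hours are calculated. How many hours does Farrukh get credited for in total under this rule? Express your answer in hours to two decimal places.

Wed: in 10:17 AM→10:15 AM, out 8:57 PM→9:00 PM; 10 h 45 min
Thu: in 8:42 AM→8:45 AM, out 4:57 PM→5:00 PM; 8 h 15 min
Fri: in 5:07 AM→5:00 AM, out 12:42 PM→12:45 PM; 7 h 45 min
Sat: in 10:05 AM→10:00 AM, out 9:26 PM→9:30 PM; 11 h 30 min
Total credited: 38 h 15 min.

38.25 hours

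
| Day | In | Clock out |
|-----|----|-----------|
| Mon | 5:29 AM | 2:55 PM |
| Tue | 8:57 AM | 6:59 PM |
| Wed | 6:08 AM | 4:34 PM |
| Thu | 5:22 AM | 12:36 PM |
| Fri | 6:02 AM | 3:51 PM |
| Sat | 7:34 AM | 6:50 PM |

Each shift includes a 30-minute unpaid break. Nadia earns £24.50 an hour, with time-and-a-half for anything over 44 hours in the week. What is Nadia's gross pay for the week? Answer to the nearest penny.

Mon: 5:29 AM–2:55 PM = 9 h 26 min; less 30 min break → 8 h 56 min
Tue: 8:57 AM–6:59 PM = 10 h 2 min; less 30 min break → 9 h 32 min
Wed: 6:08 AM–4:34 PM = 10 h 26 min; less 30 min break → 9 h 56 min
Thu: 5:22 AM–12:36 PM = 7 h 14 min; less 30 min break → 6 h 44 min
Fri: 6:02 AM–3:51 PM = 9 h 49 min; less 30 min break → 9 h 19 min
Sat: 7:34 AM–6:50 PM = 11 h 16 min; less 30 min break → 10 h 46 min
Total worked: 55 h 13 min = 3313 min.
Regular 44 h 0 min = 2640 min at £24.50/h; overtime 11 h 13 min = 673 min at £36.75/h.
Pay = (2640 × £24.50 + 673 × £36.75) ÷ 60 = £1490.21.

£1490.21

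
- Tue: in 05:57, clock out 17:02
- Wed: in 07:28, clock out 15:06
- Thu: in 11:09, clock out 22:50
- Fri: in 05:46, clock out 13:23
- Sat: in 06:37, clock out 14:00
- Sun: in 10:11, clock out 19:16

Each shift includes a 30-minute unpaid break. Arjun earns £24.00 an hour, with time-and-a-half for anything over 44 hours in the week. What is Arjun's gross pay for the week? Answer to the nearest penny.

Tue: 05:57–17:02 = 11 h 5 min; less 30 min break → 10 h 35 min
Wed: 07:28–15:06 = 7 h 38 min; less 30 min break → 7 h 8 min
Thu: 11:09–22:50 = 11 h 41 min; less 30 min break → 11 h 11 min
Fri: 05:46–13:23 = 7 h 37 min; less 30 min break → 7 h 7 min
Sat: 06:37–14:00 = 7 h 23 min; less 30 min break → 6 h 53 min
Sun: 10:11–19:16 = 9 h 5 min; less 30 min break → 8 h 35 min
Total worked: 51 h 29 min = 3089 min.
Regular 44 h 0 min = 2640 min at £24.00/h; overtime 7 h 29 min = 449 min at £36.00/h.
Pay = (2640 × £24.00 + 449 × £36.00) ÷ 60 = £1325.40.

£1325.40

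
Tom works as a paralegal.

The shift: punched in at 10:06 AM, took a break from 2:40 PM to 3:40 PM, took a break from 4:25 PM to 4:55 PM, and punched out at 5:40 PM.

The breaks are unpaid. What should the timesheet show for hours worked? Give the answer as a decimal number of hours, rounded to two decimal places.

The shift: 10:06 AM–5:40 PM = 7 h 34 min; less 90 min break → 6 h 4 min

6.07 hours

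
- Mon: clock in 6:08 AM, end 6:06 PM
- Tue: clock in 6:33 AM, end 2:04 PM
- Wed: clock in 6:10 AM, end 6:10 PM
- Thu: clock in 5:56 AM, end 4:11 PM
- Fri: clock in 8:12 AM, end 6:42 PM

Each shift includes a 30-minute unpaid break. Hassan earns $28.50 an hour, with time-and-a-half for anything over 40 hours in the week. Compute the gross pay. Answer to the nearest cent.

$1556.10

Mon: 6:08 AM–6:06 PM = 11 h 58 min; less 30 min break → 11 h 28 min
Tue: 6:33 AM–2:04 PM = 7 h 31 min; less 30 min break → 7 h 1 min
Wed: 6:10 AM–6:10 PM = 12 h 0 min; less 30 min break → 11 h 30 min
Thu: 5:56 AM–4:11 PM = 10 h 15 min; less 30 min break → 9 h 45 min
Fri: 8:12 AM–6:42 PM = 10 h 30 min; less 30 min break → 10 h 0 min
Total worked: 49 h 44 min = 2984 min.
Regular 40 h 0 min = 2400 min at $28.50/h; overtime 9 h 44 min = 584 min at $42.75/h.
Pay = (2400 × $28.50 + 584 × $42.75) ÷ 60 = $1556.10.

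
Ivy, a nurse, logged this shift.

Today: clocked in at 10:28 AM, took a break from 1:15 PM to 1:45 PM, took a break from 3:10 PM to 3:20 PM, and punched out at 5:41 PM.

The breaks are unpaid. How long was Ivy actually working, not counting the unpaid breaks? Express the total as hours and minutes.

Today: 10:28 AM–5:41 PM = 7 h 13 min; less 40 min break → 6 h 33 min

6 h 33 min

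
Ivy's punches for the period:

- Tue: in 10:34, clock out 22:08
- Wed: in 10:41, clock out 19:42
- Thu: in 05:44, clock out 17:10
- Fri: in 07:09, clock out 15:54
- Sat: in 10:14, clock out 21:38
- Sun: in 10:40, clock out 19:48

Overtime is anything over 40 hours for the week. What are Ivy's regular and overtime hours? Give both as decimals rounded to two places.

Tue: 10:34–22:08 = 11 h 34 min
Wed: 10:41–19:42 = 9 h 1 min
Thu: 05:44–17:10 = 11 h 26 min
Fri: 07:09–15:54 = 8 h 45 min
Sat: 10:14–21:38 = 11 h 24 min
Sun: 10:40–19:48 = 9 h 8 min
Total worked: 61 h 18 min = 61.30 h.
Threshold 40 h → overtime 21 h 18 min, regular 40 h 0 min.

Regular 40.00 hours, overtime 21.30 hours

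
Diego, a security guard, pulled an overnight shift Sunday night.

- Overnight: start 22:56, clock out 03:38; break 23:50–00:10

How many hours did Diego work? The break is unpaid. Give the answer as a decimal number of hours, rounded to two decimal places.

4.37 hours

Overnight: 22:56 → midnight = 1 h 4 min; midnight → 03:38 = 3 h 38 min; span 4 h 42 min; less 20 min break → 4 h 22 min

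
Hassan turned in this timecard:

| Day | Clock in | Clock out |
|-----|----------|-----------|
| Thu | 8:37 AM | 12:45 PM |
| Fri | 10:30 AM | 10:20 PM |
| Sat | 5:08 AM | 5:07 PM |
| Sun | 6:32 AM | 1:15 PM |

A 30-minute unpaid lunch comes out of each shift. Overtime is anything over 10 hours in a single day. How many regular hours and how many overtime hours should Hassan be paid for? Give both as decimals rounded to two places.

Thu: 8:37 AM–12:45 PM = 4 h 8 min; less 30 min break → 3 h 38 min
Fri: 10:30 AM–10:20 PM = 11 h 50 min; less 30 min break → 11 h 20 min
Sat: 5:08 AM–5:07 PM = 11 h 59 min; less 30 min break → 11 h 29 min
Sun: 6:32 AM–1:15 PM = 6 h 43 min; less 30 min break → 6 h 13 min
Thu reg 3 h 38 min / OT 0 h 0 min; Fri reg 10 h 0 min / OT 1 h 20 min; Sat reg 10 h 0 min / OT 1 h 29 min; Sun reg 6 h 13 min / OT 0 h 0 min.
Totals: regular 29 h 51 min, overtime 2 h 49 min.

Regular 29.85 hours, overtime 2.82 hours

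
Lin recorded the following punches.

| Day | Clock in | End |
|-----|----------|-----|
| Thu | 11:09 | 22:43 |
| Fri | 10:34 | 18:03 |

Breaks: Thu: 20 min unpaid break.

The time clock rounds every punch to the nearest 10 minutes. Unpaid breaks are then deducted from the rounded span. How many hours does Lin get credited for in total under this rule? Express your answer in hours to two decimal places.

18.67 hours

Thu: in 11:09→11:10, out 22:43→22:40; 11 h 30 min − 20 min = 11 h 10 min
Fri: in 10:34→10:30, out 18:03→18:00; 7 h 30 min
Total credited: 18 h 40 min.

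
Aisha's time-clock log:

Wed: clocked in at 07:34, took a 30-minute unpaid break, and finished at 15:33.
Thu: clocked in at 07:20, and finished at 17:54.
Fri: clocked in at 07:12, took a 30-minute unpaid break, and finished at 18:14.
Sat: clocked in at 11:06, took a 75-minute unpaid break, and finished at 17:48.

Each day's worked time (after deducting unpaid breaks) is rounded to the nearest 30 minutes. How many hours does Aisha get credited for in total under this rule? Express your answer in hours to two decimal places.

Wed: 07:34–15:33 = 7 h 59 min − 30 min = 7 h 29 min → rounds to 7 h 30 min
Thu: 07:20–17:54 = 10 h 34 min → rounds to 10 h 30 min
Fri: 07:12–18:14 = 11 h 2 min − 30 min = 10 h 32 min → rounds to 10 h 30 min
Sat: 11:06–17:48 = 6 h 42 min − 75 min = 5 h 27 min → rounds to 5 h 30 min
Total credited: 34 h 0 min.

34.00 hours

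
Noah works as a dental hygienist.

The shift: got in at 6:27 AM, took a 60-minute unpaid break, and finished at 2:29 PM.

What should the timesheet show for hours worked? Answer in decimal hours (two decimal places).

7.03 hours

The shift: 6:27 AM–2:29 PM = 8 h 2 min; less 60 min break → 7 h 2 min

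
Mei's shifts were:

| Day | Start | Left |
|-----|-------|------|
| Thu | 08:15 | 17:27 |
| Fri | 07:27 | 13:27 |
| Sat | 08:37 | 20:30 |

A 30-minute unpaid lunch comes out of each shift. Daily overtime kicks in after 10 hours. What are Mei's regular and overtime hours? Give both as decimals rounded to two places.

Regular 24.20 hours, overtime 1.38 hours

Thu: 08:15–17:27 = 9 h 12 min; less 30 min break → 8 h 42 min
Fri: 07:27–13:27 = 6 h 0 min; less 30 min break → 5 h 30 min
Sat: 08:37–20:30 = 11 h 53 min; less 30 min break → 11 h 23 min
Thu reg 8 h 42 min / OT 0 h 0 min; Fri reg 5 h 30 min / OT 0 h 0 min; Sat reg 10 h 0 min / OT 1 h 23 min.
Totals: regular 24 h 12 min, overtime 1 h 23 min.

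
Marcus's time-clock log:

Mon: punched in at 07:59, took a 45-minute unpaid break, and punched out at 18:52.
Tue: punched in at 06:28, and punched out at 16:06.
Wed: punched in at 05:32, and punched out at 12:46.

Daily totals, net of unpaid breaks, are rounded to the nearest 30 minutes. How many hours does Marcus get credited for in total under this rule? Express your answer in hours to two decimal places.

26.50 hours

Mon: 07:59–18:52 = 10 h 53 min − 45 min = 10 h 8 min → rounds to 10 h 0 min
Tue: 06:28–16:06 = 9 h 38 min → rounds to 9 h 30 min
Wed: 05:32–12:46 = 7 h 14 min → rounds to 7 h 0 min
Total credited: 26 h 30 min.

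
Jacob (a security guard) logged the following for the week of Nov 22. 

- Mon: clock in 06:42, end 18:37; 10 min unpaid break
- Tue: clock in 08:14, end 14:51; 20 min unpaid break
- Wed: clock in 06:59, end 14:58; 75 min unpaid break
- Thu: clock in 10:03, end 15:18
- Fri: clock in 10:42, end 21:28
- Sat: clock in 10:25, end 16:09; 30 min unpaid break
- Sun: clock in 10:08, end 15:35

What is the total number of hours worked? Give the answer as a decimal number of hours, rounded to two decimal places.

Mon: 06:42–18:37 = 11 h 55 min; less 10 min break → 11 h 45 min
Tue: 08:14–14:51 = 6 h 37 min; less 20 min break → 6 h 17 min
Wed: 06:59–14:58 = 7 h 59 min; less 75 min break → 6 h 44 min
Thu: 10:03–15:18 = 5 h 15 min
Fri: 10:42–21:28 = 10 h 46 min
Sat: 10:25–16:09 = 5 h 44 min; less 30 min break → 5 h 14 min
Sun: 10:08–15:35 = 5 h 27 min
Total: 11 h 45 min + 6 h 17 min + 6 h 44 min + 5 h 15 min + 10 h 46 min + 5 h 14 min + 5 h 27 min = 51 h 28 min.

51.47 hours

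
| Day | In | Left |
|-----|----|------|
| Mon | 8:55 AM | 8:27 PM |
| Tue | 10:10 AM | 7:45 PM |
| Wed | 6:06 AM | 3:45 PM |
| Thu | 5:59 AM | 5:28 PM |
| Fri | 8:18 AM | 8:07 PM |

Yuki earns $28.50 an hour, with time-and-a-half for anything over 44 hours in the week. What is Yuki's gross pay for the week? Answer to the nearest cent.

$1684.35

Mon: 8:55 AM–8:27 PM = 11 h 32 min
Tue: 10:10 AM–7:45 PM = 9 h 35 min
Wed: 6:06 AM–3:45 PM = 9 h 39 min
Thu: 5:59 AM–5:28 PM = 11 h 29 min
Fri: 8:18 AM–8:07 PM = 11 h 49 min
Total worked: 54 h 4 min = 3244 min.
Regular 44 h 0 min = 2640 min at $28.50/h; overtime 10 h 4 min = 604 min at $42.75/h.
Pay = (2640 × $28.50 + 604 × $42.75) ÷ 60 = $1684.35.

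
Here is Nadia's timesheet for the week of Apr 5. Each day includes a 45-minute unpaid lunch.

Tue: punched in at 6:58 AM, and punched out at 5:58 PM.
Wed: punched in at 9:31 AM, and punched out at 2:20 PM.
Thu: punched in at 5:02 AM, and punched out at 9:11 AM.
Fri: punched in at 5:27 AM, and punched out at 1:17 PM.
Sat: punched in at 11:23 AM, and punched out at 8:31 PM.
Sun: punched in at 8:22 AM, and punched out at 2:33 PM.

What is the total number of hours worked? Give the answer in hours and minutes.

Tue: 6:58 AM–5:58 PM = 11 h 0 min; less 45 min break → 10 h 15 min
Wed: 9:31 AM–2:20 PM = 4 h 49 min; less 45 min break → 4 h 4 min
Thu: 5:02 AM–9:11 AM = 4 h 9 min; less 45 min break → 3 h 24 min
Fri: 5:27 AM–1:17 PM = 7 h 50 min; less 45 min break → 7 h 5 min
Sat: 11:23 AM–8:31 PM = 9 h 8 min; less 45 min break → 8 h 23 min
Sun: 8:22 AM–2:33 PM = 6 h 11 min; less 45 min break → 5 h 26 min
Total: 10 h 15 min + 4 h 4 min + 3 h 24 min + 7 h 5 min + 8 h 23 min + 5 h 26 min = 38 h 37 min.

38 h 37 min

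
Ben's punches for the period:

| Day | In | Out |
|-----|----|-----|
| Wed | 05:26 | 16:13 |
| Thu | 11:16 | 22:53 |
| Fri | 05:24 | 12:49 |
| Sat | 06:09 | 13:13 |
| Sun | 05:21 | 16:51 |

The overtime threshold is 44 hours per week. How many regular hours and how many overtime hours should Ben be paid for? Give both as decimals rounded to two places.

Regular 44.00 hours, overtime 4.38 hours

Wed: 05:26–16:13 = 10 h 47 min
Thu: 11:16–22:53 = 11 h 37 min
Fri: 05:24–12:49 = 7 h 25 min
Sat: 06:09–13:13 = 7 h 4 min
Sun: 05:21–16:51 = 11 h 30 min
Total worked: 48 h 23 min = 48.38 h.
Threshold 44 h → overtime 4 h 23 min, regular 44 h 0 min.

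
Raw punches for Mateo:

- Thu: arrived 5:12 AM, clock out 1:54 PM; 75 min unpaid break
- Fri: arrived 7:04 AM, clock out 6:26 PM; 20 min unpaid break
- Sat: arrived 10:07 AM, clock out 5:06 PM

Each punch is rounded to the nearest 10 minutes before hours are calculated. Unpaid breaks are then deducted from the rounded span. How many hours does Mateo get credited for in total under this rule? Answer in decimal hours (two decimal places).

25.58 hours

Thu: in 5:12 AM→5:10 AM, out 1:54 PM→1:50 PM; 8 h 40 min − 75 min = 7 h 25 min
Fri: in 7:04 AM→7:00 AM, out 6:26 PM→6:30 PM; 11 h 30 min − 20 min = 11 h 10 min
Sat: in 10:07 AM→10:10 AM, out 5:06 PM→5:10 PM; 7 h 0 min
Total credited: 25 h 35 min.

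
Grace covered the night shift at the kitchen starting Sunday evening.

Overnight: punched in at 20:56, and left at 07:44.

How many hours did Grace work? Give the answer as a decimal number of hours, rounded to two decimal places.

10.80 hours

Overnight: 20:56 → midnight = 3 h 4 min; midnight → 07:44 = 7 h 44 min; span 10 h 48 min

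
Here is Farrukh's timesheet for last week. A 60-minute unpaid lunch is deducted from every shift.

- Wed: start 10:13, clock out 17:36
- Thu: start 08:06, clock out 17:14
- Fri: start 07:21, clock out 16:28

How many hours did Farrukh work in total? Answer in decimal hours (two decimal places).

Wed: 10:13–17:36 = 7 h 23 min; less 60 min break → 6 h 23 min
Thu: 08:06–17:14 = 9 h 8 min; less 60 min break → 8 h 8 min
Fri: 07:21–16:28 = 9 h 7 min; less 60 min break → 8 h 7 min
Total: 6 h 23 min + 8 h 8 min + 8 h 7 min = 22 h 38 min.

22.63 hours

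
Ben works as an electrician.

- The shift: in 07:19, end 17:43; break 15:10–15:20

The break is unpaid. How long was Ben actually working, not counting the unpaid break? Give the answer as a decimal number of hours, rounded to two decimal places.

10.23 hours

The shift: 07:19–17:43 = 10 h 24 min; less 10 min break → 10 h 14 min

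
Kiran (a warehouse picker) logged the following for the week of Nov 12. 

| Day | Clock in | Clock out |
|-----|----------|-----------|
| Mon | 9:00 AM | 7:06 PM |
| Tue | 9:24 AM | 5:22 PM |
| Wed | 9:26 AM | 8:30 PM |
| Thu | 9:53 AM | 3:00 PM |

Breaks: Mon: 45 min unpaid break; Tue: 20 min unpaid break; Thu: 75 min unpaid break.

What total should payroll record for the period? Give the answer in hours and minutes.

31 h 55 min

Mon: 9:00 AM–7:06 PM = 10 h 6 min; less 45 min break → 9 h 21 min
Tue: 9:24 AM–5:22 PM = 7 h 58 min; less 20 min break → 7 h 38 min
Wed: 9:26 AM–8:30 PM = 11 h 4 min
Thu: 9:53 AM–3:00 PM = 5 h 7 min; less 75 min break → 3 h 52 min
Total: 9 h 21 min + 7 h 38 min + 11 h 4 min + 3 h 52 min = 31 h 55 min.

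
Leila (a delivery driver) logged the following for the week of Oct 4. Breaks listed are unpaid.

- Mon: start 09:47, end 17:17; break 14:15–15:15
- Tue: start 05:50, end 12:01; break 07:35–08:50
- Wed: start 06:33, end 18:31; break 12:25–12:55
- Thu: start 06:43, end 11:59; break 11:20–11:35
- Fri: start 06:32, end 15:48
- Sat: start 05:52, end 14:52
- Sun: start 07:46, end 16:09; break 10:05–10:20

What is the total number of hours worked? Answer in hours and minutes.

Mon: 09:47–17:17 = 7 h 30 min; less 60 min break → 6 h 30 min
Tue: 05:50–12:01 = 6 h 11 min; less 75 min break → 4 h 56 min
Wed: 06:33–18:31 = 11 h 58 min; less 30 min break → 11 h 28 min
Thu: 06:43–11:59 = 5 h 16 min; less 15 min break → 5 h 1 min
Fri: 06:32–15:48 = 9 h 16 min
Sat: 05:52–14:52 = 9 h 0 min
Sun: 07:46–16:09 = 8 h 23 min; less 15 min break → 8 h 8 min
Total: 6 h 30 min + 4 h 56 min + 11 h 28 min + 5 h 1 min + 9 h 16 min + 9 h 0 min + 8 h 8 min = 54 h 19 min.

54 h 19 min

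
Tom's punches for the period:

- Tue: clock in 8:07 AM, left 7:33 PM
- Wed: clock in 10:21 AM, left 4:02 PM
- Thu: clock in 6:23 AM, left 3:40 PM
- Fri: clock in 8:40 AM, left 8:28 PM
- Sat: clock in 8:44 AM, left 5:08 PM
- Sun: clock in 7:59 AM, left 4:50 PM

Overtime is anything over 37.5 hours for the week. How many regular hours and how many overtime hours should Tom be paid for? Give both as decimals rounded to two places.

Regular 37.50 hours, overtime 17.95 hours

Tue: 8:07 AM–7:33 PM = 11 h 26 min
Wed: 10:21 AM–4:02 PM = 5 h 41 min
Thu: 6:23 AM–3:40 PM = 9 h 17 min
Fri: 8:40 AM–8:28 PM = 11 h 48 min
Sat: 8:44 AM–5:08 PM = 8 h 24 min
Sun: 7:59 AM–4:50 PM = 8 h 51 min
Total worked: 55 h 27 min = 55.45 h.
Threshold 37.5 h → overtime 17 h 57 min, regular 37 h 30 min.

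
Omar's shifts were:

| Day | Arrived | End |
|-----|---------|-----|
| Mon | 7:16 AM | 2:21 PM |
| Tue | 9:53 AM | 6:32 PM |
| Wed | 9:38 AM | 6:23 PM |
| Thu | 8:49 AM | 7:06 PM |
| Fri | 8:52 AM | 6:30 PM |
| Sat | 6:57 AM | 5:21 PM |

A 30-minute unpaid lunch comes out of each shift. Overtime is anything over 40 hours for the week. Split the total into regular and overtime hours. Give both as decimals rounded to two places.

Regular 40.00 hours, overtime 11.80 hours

Mon: 7:16 AM–2:21 PM = 7 h 5 min; less 30 min break → 6 h 35 min
Tue: 9:53 AM–6:32 PM = 8 h 39 min; less 30 min break → 8 h 9 min
Wed: 9:38 AM–6:23 PM = 8 h 45 min; less 30 min break → 8 h 15 min
Thu: 8:49 AM–7:06 PM = 10 h 17 min; less 30 min break → 9 h 47 min
Fri: 8:52 AM–6:30 PM = 9 h 38 min; less 30 min break → 9 h 8 min
Sat: 6:57 AM–5:21 PM = 10 h 24 min; less 30 min break → 9 h 54 min
Total worked: 51 h 48 min = 51.80 h.
Threshold 40 h → overtime 11 h 48 min, regular 40 h 0 min.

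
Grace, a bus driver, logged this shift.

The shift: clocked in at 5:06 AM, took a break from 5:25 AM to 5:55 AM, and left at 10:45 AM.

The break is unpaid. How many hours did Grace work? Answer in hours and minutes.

The shift: 5:06 AM–10:45 AM = 5 h 39 min; less 30 min break → 5 h 9 min

5 h 9 min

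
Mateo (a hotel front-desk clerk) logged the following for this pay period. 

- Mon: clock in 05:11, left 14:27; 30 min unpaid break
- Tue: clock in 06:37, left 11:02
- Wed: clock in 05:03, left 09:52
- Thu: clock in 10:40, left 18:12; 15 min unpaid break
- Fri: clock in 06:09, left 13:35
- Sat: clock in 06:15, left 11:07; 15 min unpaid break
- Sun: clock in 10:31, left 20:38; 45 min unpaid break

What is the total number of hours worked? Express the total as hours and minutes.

Mon: 05:11–14:27 = 9 h 16 min; less 30 min break → 8 h 46 min
Tue: 06:37–11:02 = 4 h 25 min
Wed: 05:03–09:52 = 4 h 49 min
Thu: 10:40–18:12 = 7 h 32 min; less 15 min break → 7 h 17 min
Fri: 06:09–13:35 = 7 h 26 min
Sat: 06:15–11:07 = 4 h 52 min; less 15 min break → 4 h 37 min
Sun: 10:31–20:38 = 10 h 7 min; less 45 min break → 9 h 22 min
Total: 8 h 46 min + 4 h 25 min + 4 h 49 min + 7 h 17 min + 7 h 26 min + 4 h 37 min + 9 h 22 min = 46 h 42 min.

46 h 42 min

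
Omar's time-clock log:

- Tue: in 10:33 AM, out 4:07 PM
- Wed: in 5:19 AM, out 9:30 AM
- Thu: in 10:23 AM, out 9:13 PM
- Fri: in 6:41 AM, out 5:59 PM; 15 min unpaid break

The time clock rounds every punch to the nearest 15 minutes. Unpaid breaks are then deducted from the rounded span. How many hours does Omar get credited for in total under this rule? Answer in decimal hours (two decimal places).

31.50 hours

Tue: in 10:33 AM→10:30 AM, out 4:07 PM→4:00 PM; 5 h 30 min
Wed: in 5:19 AM→5:15 AM, out 9:30 AM→9:30 AM; 4 h 15 min
Thu: in 10:23 AM→10:30 AM, out 9:13 PM→9:15 PM; 10 h 45 min
Fri: in 6:41 AM→6:45 AM, out 5:59 PM→6:00 PM; 11 h 15 min − 15 min = 11 h 0 min
Total credited: 31 h 30 min.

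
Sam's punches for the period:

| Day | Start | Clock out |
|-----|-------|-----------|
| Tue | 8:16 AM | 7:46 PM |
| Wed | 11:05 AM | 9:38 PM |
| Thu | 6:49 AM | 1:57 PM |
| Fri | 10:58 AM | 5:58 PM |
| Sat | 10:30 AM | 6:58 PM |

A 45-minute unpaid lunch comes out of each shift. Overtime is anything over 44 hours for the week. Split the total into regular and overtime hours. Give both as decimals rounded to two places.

Regular 40.90 hours, overtime 0.00 hours

Tue: 8:16 AM–7:46 PM = 11 h 30 min; less 45 min break → 10 h 45 min
Wed: 11:05 AM–9:38 PM = 10 h 33 min; less 45 min break → 9 h 48 min
Thu: 6:49 AM–1:57 PM = 7 h 8 min; less 45 min break → 6 h 23 min
Fri: 10:58 AM–5:58 PM = 7 h 0 min; less 45 min break → 6 h 15 min
Sat: 10:30 AM–6:58 PM = 8 h 28 min; less 45 min break → 7 h 43 min
Total worked: 40 h 54 min = 40.90 h.
Threshold 44 h → overtime 0 h 0 min, regular 40 h 54 min.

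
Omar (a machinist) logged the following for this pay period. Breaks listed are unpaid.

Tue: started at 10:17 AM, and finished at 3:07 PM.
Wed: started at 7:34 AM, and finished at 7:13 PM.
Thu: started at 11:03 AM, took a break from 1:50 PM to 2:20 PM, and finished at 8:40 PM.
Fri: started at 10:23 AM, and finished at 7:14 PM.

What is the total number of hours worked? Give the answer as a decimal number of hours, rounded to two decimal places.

Tue: 10:17 AM–3:07 PM = 4 h 50 min
Wed: 7:34 AM–7:13 PM = 11 h 39 min
Thu: 11:03 AM–8:40 PM = 9 h 37 min; less 30 min break → 9 h 7 min
Fri: 10:23 AM–7:14 PM = 8 h 51 min
Total: 4 h 50 min + 11 h 39 min + 9 h 7 min + 8 h 51 min = 34 h 27 min.

34.45 hours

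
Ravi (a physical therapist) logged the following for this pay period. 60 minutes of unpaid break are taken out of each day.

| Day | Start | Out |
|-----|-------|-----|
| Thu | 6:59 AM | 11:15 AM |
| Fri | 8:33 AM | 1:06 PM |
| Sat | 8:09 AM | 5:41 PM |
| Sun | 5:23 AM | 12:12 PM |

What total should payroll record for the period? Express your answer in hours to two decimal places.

21.17 hours

Thu: 6:59 AM–11:15 AM = 4 h 16 min; less 60 min break → 3 h 16 min
Fri: 8:33 AM–1:06 PM = 4 h 33 min; less 60 min break → 3 h 33 min
Sat: 8:09 AM–5:41 PM = 9 h 32 min; less 60 min break → 8 h 32 min
Sun: 5:23 AM–12:12 PM = 6 h 49 min; less 60 min break → 5 h 49 min
Total: 3 h 16 min + 3 h 33 min + 8 h 32 min + 5 h 49 min = 21 h 10 min.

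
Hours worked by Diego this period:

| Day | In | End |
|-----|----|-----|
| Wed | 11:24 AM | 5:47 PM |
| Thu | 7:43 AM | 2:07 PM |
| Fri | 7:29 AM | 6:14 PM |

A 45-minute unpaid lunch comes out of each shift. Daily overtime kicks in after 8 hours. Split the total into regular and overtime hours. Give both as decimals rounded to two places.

Regular 19.28 hours, overtime 2.00 hours

Wed: 11:24 AM–5:47 PM = 6 h 23 min; less 45 min break → 5 h 38 min
Thu: 7:43 AM–2:07 PM = 6 h 24 min; less 45 min break → 5 h 39 min
Fri: 7:29 AM–6:14 PM = 10 h 45 min; less 45 min break → 10 h 0 min
Wed reg 5 h 38 min / OT 0 h 0 min; Thu reg 5 h 39 min / OT 0 h 0 min; Fri reg 8 h 0 min / OT 2 h 0 min.
Totals: regular 19 h 17 min, overtime 2 h 0 min.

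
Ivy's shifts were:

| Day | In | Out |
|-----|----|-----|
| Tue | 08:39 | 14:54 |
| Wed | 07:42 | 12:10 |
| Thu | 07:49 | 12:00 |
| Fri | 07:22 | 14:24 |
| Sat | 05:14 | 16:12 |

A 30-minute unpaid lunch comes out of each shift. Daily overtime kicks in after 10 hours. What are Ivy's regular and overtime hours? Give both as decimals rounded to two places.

Regular 29.93 hours, overtime 0.47 hours

Tue: 08:39–14:54 = 6 h 15 min; less 30 min break → 5 h 45 min
Wed: 07:42–12:10 = 4 h 28 min; less 30 min break → 3 h 58 min
Thu: 07:49–12:00 = 4 h 11 min; less 30 min break → 3 h 41 min
Fri: 07:22–14:24 = 7 h 2 min; less 30 min break → 6 h 32 min
Sat: 05:14–16:12 = 10 h 58 min; less 30 min break → 10 h 28 min
Tue reg 5 h 45 min / OT 0 h 0 min; Wed reg 3 h 58 min / OT 0 h 0 min; Thu reg 3 h 41 min / OT 0 h 0 min; Fri reg 6 h 32 min / OT 0 h 0 min; Sat reg 10 h 0 min / OT 0 h 28 min.
Totals: regular 29 h 56 min, overtime 0 h 28 min.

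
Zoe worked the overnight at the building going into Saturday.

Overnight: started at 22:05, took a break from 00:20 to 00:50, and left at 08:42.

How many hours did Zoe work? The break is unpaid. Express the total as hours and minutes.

10 h 7 min

Overnight: 22:05 → midnight = 1 h 55 min; midnight → 08:42 = 8 h 42 min; span 10 h 37 min; less 30 min break → 10 h 7 min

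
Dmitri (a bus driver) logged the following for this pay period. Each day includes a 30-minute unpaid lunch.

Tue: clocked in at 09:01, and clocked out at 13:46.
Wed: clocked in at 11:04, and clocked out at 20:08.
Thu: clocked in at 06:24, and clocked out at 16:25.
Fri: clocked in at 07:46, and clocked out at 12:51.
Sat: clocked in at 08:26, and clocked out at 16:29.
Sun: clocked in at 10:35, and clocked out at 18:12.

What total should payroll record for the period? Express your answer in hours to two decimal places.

41.58 hours

Tue: 09:01–13:46 = 4 h 45 min; less 30 min break → 4 h 15 min
Wed: 11:04–20:08 = 9 h 4 min; less 30 min break → 8 h 34 min
Thu: 06:24–16:25 = 10 h 1 min; less 30 min break → 9 h 31 min
Fri: 07:46–12:51 = 5 h 5 min; less 30 min break → 4 h 35 min
Sat: 08:26–16:29 = 8 h 3 min; less 30 min break → 7 h 33 min
Sun: 10:35–18:12 = 7 h 37 min; less 30 min break → 7 h 7 min
Total: 4 h 15 min + 8 h 34 min + 9 h 31 min + 4 h 35 min + 7 h 33 min + 7 h 7 min = 41 h 35 min.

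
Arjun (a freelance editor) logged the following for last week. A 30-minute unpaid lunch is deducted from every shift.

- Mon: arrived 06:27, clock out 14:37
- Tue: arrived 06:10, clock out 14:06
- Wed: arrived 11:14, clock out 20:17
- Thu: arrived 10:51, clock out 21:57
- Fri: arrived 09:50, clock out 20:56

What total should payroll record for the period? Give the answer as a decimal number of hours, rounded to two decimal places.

44.85 hours

Mon: 06:27–14:37 = 8 h 10 min; less 30 min break → 7 h 40 min
Tue: 06:10–14:06 = 7 h 56 min; less 30 min break → 7 h 26 min
Wed: 11:14–20:17 = 9 h 3 min; less 30 min break → 8 h 33 min
Thu: 10:51–21:57 = 11 h 6 min; less 30 min break → 10 h 36 min
Fri: 09:50–20:56 = 11 h 6 min; less 30 min break → 10 h 36 min
Total: 7 h 40 min + 7 h 26 min + 8 h 33 min + 10 h 36 min + 10 h 36 min = 44 h 51 min.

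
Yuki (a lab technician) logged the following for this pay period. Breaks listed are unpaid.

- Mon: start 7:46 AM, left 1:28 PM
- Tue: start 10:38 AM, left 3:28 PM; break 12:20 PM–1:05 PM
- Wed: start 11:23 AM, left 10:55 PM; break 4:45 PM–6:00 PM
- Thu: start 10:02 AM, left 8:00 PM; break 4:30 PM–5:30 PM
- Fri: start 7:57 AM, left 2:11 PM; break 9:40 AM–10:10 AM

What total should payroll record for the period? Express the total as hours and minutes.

Mon: 7:46 AM–1:28 PM = 5 h 42 min
Tue: 10:38 AM–3:28 PM = 4 h 50 min; less 45 min break → 4 h 5 min
Wed: 11:23 AM–10:55 PM = 11 h 32 min; less 75 min break → 10 h 17 min
Thu: 10:02 AM–8:00 PM = 9 h 58 min; less 60 min break → 8 h 58 min
Fri: 7:57 AM–2:11 PM = 6 h 14 min; less 30 min break → 5 h 44 min
Total: 5 h 42 min + 4 h 5 min + 10 h 17 min + 8 h 58 min + 5 h 44 min = 34 h 46 min.

34 h 46 min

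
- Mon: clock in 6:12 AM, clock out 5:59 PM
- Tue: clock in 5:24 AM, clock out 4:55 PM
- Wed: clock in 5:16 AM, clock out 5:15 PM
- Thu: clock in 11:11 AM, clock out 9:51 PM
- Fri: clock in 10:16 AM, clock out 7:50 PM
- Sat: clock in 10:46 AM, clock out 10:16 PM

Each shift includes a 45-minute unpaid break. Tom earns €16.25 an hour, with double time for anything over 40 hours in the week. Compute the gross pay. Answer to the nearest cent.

Mon: 6:12 AM–5:59 PM = 11 h 47 min; less 45 min break → 11 h 2 min
Tue: 5:24 AM–4:55 PM = 11 h 31 min; less 45 min break → 10 h 46 min
Wed: 5:16 AM–5:15 PM = 11 h 59 min; less 45 min break → 11 h 14 min
Thu: 11:11 AM–9:51 PM = 10 h 40 min; less 45 min break → 9 h 55 min
Fri: 10:16 AM–7:50 PM = 9 h 34 min; less 45 min break → 8 h 49 min
Sat: 10:46 AM–10:16 PM = 11 h 30 min; less 45 min break → 10 h 45 min
Total worked: 62 h 31 min = 3751 min.
Regular 40 h 0 min = 2400 min at €16.25/h; overtime 22 h 31 min = 1351 min at €32.50/h.
Pay = (2400 × €16.25 + 1351 × €32.50) ÷ 60 = €1381.79.

€1381.79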